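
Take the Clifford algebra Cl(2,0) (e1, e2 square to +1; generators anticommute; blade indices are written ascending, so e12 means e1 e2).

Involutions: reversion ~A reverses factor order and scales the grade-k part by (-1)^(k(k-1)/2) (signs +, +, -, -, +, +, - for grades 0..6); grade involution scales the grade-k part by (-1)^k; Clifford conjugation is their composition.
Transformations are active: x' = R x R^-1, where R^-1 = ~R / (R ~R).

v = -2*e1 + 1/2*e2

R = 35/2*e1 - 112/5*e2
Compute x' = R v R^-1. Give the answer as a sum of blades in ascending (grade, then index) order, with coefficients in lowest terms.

~R = 35/2*e1 - 112/5*e2, and R ~R = 80801/100, so R^-1 = ~R / (80801/100).
R v = -231/5 - 721/20*e12
Answer: -2/1649*e1 + 6799/3298*e2


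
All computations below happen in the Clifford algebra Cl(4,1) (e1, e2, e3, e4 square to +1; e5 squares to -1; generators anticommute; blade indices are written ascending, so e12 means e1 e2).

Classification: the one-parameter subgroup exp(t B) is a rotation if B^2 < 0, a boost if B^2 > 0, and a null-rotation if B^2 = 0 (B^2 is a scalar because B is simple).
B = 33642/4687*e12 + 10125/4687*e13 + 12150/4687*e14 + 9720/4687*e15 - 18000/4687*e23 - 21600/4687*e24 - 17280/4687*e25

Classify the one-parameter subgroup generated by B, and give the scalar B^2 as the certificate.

B^2 term by term: the squares give (33642/4687)^2*(e12)^2 + (10125/4687)^2*(e13)^2 + (12150/4687)^2*(e14)^2 + (9720/4687)^2*(e15)^2 + (-18000/4687)^2*(e23)^2 + (-21600/4687)^2*(e24)^2 + (-17280/4687)^2*(e25)^2 = 1131784164/21967969*(-1) + 102515625/21967969*(-1) + 147622500/21967969*(-1) + 94478400/21967969*(+1) + 324000000/21967969*(-1) + 466560000/21967969*(-1) + 298598400/21967969*(+1) = -81 (each basis 2-blade squares to minus the product of its generators' squares); cross terms between blades sharing an index anticommute and cancel; the commuting (index-disjoint) pairs give grade-4 terms 2*c*c'*(blade product), which cancel blade by blade — e1234: 437400000/21967969 - 437400000/21967969 = 0; e1235: 349920000/21967969 - 349920000/21967969 = 0; e1245: 419904000/21967969 - 419904000/21967969 = 0 — confirming B is simple. So B^2 = -81.
Answer: rotation, certificate B^2 = -81. One invariant decides it: the square -81 survives every conjugation, and its sign is exactly the classification.


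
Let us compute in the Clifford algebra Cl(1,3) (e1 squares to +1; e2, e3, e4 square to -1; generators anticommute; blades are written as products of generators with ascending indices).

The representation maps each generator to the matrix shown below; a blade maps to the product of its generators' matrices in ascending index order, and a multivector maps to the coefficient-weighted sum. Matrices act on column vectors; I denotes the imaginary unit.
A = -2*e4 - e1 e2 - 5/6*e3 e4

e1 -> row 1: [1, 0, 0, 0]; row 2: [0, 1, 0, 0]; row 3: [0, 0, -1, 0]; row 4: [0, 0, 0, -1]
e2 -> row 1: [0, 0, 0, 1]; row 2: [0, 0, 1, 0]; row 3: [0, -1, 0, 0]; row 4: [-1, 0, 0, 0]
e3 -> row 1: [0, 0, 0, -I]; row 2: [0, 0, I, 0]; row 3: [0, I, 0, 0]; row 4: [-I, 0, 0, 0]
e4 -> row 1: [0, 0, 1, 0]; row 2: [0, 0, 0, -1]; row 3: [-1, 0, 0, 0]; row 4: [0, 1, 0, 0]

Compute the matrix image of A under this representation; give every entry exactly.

Bivector images (products of the table entries): rho(e1 e2) = rho(e1)rho(e2) = row 1: [0, 0, 0, 1]; row 2: [0, 0, 1, 0]; row 3: [0, 1, 0, 0]; row 4: [1, 0, 0, 0]; rho(e3 e4) = rho(e3)rho(e4) = row 1: [0, -I, 0, 0]; row 2: [-I, 0, 0, 0]; row 3: [0, 0, 0, -I]; row 4: [0, 0, -I, 0].
M = (-2)*rho(e4) + (-1)*rho(e1 e2) + (-5/6)*rho(e3 e4), summed entrywise:
Answer: row 1: [0, 5*I/6, -2, -1]; row 2: [5*I/6, 0, -1, 2]; row 3: [2, -1, 0, 5*I/6]; row 4: [-1, -2, 5*I/6, 0]


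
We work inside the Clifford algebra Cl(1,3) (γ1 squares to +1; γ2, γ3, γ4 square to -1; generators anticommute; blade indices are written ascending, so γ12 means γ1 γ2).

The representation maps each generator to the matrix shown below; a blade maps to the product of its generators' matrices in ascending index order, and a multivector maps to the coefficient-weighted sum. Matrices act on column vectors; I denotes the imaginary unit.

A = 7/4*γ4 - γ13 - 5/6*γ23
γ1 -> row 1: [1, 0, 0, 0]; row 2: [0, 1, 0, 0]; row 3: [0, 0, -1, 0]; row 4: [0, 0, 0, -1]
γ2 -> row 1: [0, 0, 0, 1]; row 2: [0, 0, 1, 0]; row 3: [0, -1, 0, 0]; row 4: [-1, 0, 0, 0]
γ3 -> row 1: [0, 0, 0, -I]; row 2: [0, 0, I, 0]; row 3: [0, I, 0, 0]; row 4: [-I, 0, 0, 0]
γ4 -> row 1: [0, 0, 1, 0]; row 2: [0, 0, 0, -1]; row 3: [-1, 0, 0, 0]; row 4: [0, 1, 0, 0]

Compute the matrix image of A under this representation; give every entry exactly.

Bivector images (products of the table entries): rho(γ13) = rho(γ1)rho(γ3) = row 1: [0, 0, 0, -I]; row 2: [0, 0, I, 0]; row 3: [0, -I, 0, 0]; row 4: [I, 0, 0, 0]; rho(γ23) = rho(γ2)rho(γ3) = row 1: [-I, 0, 0, 0]; row 2: [0, I, 0, 0]; row 3: [0, 0, -I, 0]; row 4: [0, 0, 0, I].
M = (7/4)*rho(γ4) + (-1)*rho(γ13) + (-5/6)*rho(γ23), summed entrywise:
Answer: row 1: [5*I/6, 0, 7/4, I]; row 2: [0, -5*I/6, -I, -7/4]; row 3: [-7/4, I, 5*I/6, 0]; row 4: [-I, 7/4, 0, -5*I/6]


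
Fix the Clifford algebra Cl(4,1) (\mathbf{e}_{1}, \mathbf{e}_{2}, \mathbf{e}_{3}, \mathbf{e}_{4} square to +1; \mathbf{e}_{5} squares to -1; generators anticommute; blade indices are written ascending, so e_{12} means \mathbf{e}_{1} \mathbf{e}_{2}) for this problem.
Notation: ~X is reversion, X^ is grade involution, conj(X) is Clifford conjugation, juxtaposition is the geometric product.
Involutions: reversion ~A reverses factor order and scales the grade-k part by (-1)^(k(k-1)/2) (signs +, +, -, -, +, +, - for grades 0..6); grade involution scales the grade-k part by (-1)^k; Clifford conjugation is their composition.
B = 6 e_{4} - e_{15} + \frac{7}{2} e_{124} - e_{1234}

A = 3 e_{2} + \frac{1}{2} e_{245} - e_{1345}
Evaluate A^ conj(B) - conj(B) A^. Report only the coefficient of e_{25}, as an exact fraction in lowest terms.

first term: \frac{21}{2} e_{14} - \frac{7}{4} e_{15} + 18 e_{24} - 4 e_{25} - e_{34} - \frac{1}{2} e_{124} + 3 e_{125} - 3 e_{134} - \frac{11}{2} e_{135} + \frac{7}{2} e_{235}
second term: \frac{21}{2} e_{14} + \frac{7}{4} e_{15} - 18 e_{24} - 2 e_{25} - e_{34} + \frac{1}{2} e_{124} + 3 e_{125} + 3 e_{134} + \frac{13}{2} e_{135} + \frac{7}{2} e_{235}
Answer: -2


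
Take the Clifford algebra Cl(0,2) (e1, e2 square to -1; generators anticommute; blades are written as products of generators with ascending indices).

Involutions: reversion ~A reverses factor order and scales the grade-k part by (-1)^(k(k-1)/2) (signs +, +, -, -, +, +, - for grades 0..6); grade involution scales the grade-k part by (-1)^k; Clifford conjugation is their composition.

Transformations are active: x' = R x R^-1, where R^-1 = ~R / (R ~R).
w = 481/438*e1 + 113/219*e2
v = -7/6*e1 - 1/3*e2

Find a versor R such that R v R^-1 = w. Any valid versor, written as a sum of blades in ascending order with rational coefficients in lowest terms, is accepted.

A norm check does it: q(v) = q(w) = -53/36, hence R = v + w = -5/73*e1 + 40/219*e2 realises the map — parallel part kept, (v - w)/2 negated, v carried to w.
Answer: -5/73*e1 + 40/219*e2


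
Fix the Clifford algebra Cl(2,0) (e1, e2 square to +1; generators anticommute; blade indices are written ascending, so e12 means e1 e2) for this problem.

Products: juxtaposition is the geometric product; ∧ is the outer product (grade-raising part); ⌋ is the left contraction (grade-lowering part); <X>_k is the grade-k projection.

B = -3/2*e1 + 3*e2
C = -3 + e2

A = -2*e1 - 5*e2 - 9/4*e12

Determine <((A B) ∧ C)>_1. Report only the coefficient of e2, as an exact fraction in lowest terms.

step 1: -12 - 27/4*e1 - 27/8*e2 - 27/2*e12
step 2: 36 + 81/4*e1 - 15/8*e2 + 135/4*e12
step 3: 81/4*e1 - 15/8*e2
Answer: -15/8


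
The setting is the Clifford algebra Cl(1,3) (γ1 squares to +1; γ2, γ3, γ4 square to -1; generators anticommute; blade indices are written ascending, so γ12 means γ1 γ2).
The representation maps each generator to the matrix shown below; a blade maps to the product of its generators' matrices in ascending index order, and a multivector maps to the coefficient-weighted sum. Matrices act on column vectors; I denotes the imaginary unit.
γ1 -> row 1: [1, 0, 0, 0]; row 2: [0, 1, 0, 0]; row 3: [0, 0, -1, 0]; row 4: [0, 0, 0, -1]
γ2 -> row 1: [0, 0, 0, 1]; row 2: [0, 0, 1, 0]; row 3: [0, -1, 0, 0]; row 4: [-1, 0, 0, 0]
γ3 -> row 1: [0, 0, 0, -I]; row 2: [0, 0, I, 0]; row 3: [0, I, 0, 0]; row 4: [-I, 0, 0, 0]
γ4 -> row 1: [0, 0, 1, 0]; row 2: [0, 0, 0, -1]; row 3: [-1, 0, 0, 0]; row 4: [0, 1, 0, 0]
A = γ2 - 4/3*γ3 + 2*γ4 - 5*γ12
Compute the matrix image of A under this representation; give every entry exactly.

Bivector images (products of the table entries): rho(γ12) = rho(γ1)rho(γ2) = row 1: [0, 0, 0, 1]; row 2: [0, 0, 1, 0]; row 3: [0, 1, 0, 0]; row 4: [1, 0, 0, 0].
M = (1)*rho(γ2) + (-4/3)*rho(γ3) + (2)*rho(γ4) + (-5)*rho(γ12), summed entrywise:
Answer: row 1: [0, 0, 2, -4 + 4*I/3]; row 2: [0, 0, -4 - 4*I/3, -2]; row 3: [-2, -6 - 4*I/3, 0, 0]; row 4: [-6 + 4*I/3, 2, 0, 0]


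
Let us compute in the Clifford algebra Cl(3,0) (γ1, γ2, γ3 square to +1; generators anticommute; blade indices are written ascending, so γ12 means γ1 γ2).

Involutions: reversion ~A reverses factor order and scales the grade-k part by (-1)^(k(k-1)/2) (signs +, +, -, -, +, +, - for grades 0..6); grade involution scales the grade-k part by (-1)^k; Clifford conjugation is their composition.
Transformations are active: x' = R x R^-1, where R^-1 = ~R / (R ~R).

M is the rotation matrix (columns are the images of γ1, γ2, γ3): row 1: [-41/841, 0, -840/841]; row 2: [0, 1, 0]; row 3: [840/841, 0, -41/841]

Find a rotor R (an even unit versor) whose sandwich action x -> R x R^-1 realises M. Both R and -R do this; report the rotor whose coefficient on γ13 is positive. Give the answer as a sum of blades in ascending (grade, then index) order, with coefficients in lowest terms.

Method: write R = a + b12*γ12 + b13*γ13 + b23*γ23 with a^2 + b12^2 + b13^2 + b23^2 = 1 (so R^-1 = ~R). Expanding the columns R e_j ~R gives tr M = 4a^2 - 1 and, from the antisymmetric part, M21 - M12 = -4a*b12, M13 - M31 = 4a*b13, M32 - M23 = -4a*b23.
Here tr M = 759/841, so a^2 = (1 + tr M)/4 = 400/841 and a = ±20/29. Taking a = 20/29: M21 - M12 = 0, M13 - M31 = -1680/841, M32 - M23 = 0, giving b12 = 0, b13 = -21/29, b23 = 0, i.e. R = 20/29 - 21/29*γ13.
Its γ13 coefficient is negative, so report the other preimage -R.
Answer: -20/29 + 21/29*γ13. Note: both R and -R realise this M (trace 759/841); the covering map identifies them, and the γ13-coefficient sign is the tie-breaker.


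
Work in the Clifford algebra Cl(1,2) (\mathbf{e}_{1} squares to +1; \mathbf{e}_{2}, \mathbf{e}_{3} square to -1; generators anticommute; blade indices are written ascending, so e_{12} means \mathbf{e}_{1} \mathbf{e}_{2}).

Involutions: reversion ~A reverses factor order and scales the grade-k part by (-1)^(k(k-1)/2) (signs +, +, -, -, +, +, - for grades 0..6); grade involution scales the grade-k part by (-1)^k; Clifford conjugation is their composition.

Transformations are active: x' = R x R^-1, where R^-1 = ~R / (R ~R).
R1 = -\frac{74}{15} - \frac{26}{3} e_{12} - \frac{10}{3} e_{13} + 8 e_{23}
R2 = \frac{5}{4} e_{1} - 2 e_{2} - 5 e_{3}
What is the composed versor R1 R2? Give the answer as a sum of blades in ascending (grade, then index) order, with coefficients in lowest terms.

Distribute over the terms of R2 (each basis-blade product reordered to ascending indices, repeated generators contracted through their squares):
R1 (\frac{5}{4} e_{1}) = -\frac{37}{6} e_{1} + \frac{65}{6} e_{2} + \frac{25}{6} e_{3} + 10 e_{123}
R1 (-2 e_{2}) = -\frac{52}{3} e_{1} + \frac{148}{15} e_{2} - 16 e_{3} - \frac{20}{3} e_{123}
R1 (-5 e_{3}) = -\frac{50}{3} e_{1} + 40 e_{2} + \frac{74}{3} e_{3} + \frac{130}{3} e_{123}
Summing the partial products and collecting blades:
Answer: -\frac{241}{6} e_{1} + \frac{607}{10} e_{2} + \frac{77}{6} e_{3} + \frac{140}{3} e_{123}


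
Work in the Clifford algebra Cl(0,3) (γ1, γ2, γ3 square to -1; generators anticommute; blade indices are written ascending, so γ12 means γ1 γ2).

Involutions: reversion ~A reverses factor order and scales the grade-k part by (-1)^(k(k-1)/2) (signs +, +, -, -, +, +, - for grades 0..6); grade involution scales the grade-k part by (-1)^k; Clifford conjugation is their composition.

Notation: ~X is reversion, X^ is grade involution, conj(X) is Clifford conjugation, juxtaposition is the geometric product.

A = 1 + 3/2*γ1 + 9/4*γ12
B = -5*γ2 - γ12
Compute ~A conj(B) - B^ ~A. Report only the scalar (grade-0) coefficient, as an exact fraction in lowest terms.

first term: 9/4 + 45/4*γ1 + 7/2*γ2 + 17/2*γ12
second term: -9/4 - 45/4*γ1 + 7/2*γ2 - 17/2*γ12
Answer: 9/2


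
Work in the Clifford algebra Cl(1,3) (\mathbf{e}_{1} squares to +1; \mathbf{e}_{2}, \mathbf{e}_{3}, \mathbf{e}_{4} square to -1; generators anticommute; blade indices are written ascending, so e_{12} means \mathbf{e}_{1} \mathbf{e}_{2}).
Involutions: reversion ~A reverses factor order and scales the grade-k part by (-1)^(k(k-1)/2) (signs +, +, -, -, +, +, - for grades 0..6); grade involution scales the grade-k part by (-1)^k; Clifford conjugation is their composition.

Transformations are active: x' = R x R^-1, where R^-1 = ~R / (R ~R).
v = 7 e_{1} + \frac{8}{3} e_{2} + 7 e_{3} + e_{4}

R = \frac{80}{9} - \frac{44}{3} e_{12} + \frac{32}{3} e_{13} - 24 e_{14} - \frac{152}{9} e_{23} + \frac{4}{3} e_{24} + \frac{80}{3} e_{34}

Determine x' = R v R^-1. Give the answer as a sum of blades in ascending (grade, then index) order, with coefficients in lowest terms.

~R = \frac{80}{9} + \frac{44}{3} e_{12} - \frac{32}{3} e_{13} + 24 e_{14} + \frac{152}{9} e_{23} - \frac{4}{3} e_{24} - \frac{80}{3} e_{34}, and R ~R = \frac{13952}{81}, so R^-1 = ~R / (\frac{13952}{81}).
R v = \frac{152}{3} e_{1} + \frac{6568}{27} e_{2} - \frac{2272}{27} e_{3} + \frac{3304}{9} e_{4} - \frac{748}{3} e_{123} + \frac{176}{3} e_{124} + \frac{1096}{3} e_{134} + \frac{404}{9} e_{234}
Answer: \frac{35131}{218} e_{1} - \frac{1187}{109} e_{2} - \frac{52532}{327} e_{3} - \frac{1563}{218} e_{4}


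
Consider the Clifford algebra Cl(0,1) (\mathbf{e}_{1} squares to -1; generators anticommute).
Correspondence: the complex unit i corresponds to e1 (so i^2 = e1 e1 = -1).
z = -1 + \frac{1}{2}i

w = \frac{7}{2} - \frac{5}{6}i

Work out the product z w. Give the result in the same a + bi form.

In blades: z = -1 + \frac{1}{2} e_{1}, w = \frac{7}{2} - \frac{5}{6} e_{1}.
Distribute z over w term by term (generator squares from the signature, products reordered to ascending indices): (-1)*w = -\frac{7}{2} + \frac{5}{6} e_{1}; (\frac{1}{2} e_{1})*w = \frac{5}{12} + \frac{7}{4} e_{1}.
Sum: -\frac{37}{12} + \frac{31}{12} e_{1}; translating back through the correspondence:
Answer: -\frac{37}{12} + \frac{31}{12}i


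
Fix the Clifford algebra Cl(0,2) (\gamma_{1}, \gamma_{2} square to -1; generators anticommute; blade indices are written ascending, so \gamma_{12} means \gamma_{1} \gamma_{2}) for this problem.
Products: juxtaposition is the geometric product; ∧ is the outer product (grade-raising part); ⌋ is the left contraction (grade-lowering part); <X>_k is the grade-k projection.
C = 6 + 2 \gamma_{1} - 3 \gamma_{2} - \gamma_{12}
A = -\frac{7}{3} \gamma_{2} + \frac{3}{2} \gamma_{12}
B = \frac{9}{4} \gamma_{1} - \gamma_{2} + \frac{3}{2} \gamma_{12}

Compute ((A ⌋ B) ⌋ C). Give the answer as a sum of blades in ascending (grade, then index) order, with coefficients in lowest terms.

step 1: -\frac{55}{12} - \frac{7}{2} \gamma_{1}
step 2: -\frac{41}{2} - \frac{55}{6} \gamma_{1} + \frac{41}{4} \gamma_{2} + \frac{55}{12} \gamma_{12}
Answer: -\frac{41}{2} - \frac{55}{6} \gamma_{1} + \frac{41}{4} \gamma_{2} + \frac{55}{12} \gamma_{12}


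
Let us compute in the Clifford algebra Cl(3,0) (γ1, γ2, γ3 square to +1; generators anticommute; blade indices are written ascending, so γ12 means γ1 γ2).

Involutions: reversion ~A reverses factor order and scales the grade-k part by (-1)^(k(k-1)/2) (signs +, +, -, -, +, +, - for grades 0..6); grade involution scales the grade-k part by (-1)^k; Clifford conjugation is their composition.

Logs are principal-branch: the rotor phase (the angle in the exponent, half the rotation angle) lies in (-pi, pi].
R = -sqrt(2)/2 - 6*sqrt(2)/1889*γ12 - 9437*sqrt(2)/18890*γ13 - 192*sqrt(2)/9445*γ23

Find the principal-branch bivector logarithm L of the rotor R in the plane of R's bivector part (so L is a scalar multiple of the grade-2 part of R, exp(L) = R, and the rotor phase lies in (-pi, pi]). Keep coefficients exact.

The scalar part of R is -sqrt(2)/2, so the principal-branch rotor phase is pinned; divide the bivector part by its sine to get the unit plane — L is the phase times that plane.
Concretely: cos(phase) = -sqrt(2)/2 gives phase = ±3*pi/4, and since phase/sin(phase) is even the sign is immaterial: L = (phase/sin(phase)) * <R>_2 = (3*sqrt(2)*pi/4) * <R>_2.
Answer: -9*pi/1889*γ12 - 28311*pi/37780*γ13 - 288*pi/9445*γ23


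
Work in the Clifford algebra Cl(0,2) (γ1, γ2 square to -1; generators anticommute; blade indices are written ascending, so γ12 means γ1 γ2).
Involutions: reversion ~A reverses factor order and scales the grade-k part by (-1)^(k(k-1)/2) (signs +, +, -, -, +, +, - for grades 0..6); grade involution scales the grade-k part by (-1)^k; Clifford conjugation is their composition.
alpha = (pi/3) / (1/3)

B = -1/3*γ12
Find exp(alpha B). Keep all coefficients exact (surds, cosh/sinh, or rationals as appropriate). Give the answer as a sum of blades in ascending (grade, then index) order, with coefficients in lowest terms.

B^2 = (-1/3)^2*(γ12)^2 = 1/9*(-1) = -1/9 (a basis 2-blade squares to minus the product of its generators' squares).
B^2 = -1/9 — the negative square puts this in the circular regime; l = 1/3, alpha*l = pi/3, so exp(alpha B) = cos(pi/3) + (sin(pi/3)/(1/3))*B = 1/2 + (3*sqrt(3)/2)*B.
Answer: 1/2 - sqrt(3)/2*γ12


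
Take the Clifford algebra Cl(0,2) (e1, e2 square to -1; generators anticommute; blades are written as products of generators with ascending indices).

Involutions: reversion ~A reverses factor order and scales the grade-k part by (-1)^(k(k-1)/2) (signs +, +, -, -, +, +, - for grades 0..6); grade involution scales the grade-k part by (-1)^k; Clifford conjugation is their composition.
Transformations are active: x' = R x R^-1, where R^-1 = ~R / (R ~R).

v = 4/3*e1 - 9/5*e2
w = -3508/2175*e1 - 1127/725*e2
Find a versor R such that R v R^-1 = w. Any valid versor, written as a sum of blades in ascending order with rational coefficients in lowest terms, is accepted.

Key observation: q(v) = q(w) = -1129/225 (sandwiches preserve the norm), so R = v + w = -608/2175*e1 - 2432/725*e2 works whenever it is invertible — the component of v along it is kept and (v - w)/2 reverses, sending v to w.
Answer: -608/2175*e1 - 2432/725*e2


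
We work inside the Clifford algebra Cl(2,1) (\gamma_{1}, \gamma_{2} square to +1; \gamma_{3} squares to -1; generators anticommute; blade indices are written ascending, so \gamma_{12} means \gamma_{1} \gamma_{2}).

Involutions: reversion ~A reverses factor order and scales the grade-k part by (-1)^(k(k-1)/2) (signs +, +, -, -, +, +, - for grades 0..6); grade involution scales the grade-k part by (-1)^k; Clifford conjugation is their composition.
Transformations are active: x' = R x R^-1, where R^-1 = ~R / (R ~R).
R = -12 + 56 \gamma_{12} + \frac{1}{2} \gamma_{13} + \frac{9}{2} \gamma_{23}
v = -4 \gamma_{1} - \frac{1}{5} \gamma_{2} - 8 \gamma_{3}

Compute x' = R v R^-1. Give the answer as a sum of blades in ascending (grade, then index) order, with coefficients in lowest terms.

~R = -12 - 56 \gamma_{12} - \frac{1}{2} \gamma_{13} - \frac{9}{2} \gamma_{23}, and R ~R = \frac{6519}{2}, so R^-1 = ~R / (\frac{6519}{2}).
R v = \frac{204}{5} \gamma_{1} + \frac{1312}{5} \gamma_{2} + \frac{989}{10} \gamma_{3} - \frac{4659}{10} \gamma_{123}
Answer: \frac{54173}{10865} \gamma_{1} - \frac{20372}{10865} \gamma_{2} - \frac{94928}{10865} \gamma_{3}


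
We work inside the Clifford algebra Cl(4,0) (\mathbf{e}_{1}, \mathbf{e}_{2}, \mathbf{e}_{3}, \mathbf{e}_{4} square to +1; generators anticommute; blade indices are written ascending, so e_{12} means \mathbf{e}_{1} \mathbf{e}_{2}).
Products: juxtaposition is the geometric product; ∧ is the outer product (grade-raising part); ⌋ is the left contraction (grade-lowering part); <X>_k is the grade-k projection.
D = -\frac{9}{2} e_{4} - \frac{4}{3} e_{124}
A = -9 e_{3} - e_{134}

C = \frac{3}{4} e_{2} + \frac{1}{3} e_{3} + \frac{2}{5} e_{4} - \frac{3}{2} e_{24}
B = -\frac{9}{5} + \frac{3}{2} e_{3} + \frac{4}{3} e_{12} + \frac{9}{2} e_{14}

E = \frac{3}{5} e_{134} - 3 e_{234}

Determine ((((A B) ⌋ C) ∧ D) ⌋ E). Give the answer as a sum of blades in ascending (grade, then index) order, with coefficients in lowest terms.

step 1: -\frac{27}{2} + \frac{117}{10} e_{3} + \frac{3}{2} e_{14} - 12 e_{123} + \frac{423}{10} e_{134} - \frac{4}{3} e_{234}
step 2: \frac{39}{10} - \frac{81}{8} e_{2} - \frac{9}{2} e_{3} - \frac{27}{5} e_{4} + \frac{81}{4} e_{24}
step 3: -\frac{351}{20} e_{4} + \frac{729}{16} e_{24} + \frac{81}{4} e_{34} - \frac{26}{5} e_{124} + 6 e_{1234}
step 4: -\frac{243}{20} e_{1} + \frac{243}{4} e_{2} - \frac{2187}{16} e_{3} - \frac{1053}{100} e_{13} + \frac{1053}{20} e_{23}
Answer: -\frac{243}{20} e_{1} + \frac{243}{4} e_{2} - \frac{2187}{16} e_{3} - \frac{1053}{100} e_{13} + \frac{1053}{20} e_{23}


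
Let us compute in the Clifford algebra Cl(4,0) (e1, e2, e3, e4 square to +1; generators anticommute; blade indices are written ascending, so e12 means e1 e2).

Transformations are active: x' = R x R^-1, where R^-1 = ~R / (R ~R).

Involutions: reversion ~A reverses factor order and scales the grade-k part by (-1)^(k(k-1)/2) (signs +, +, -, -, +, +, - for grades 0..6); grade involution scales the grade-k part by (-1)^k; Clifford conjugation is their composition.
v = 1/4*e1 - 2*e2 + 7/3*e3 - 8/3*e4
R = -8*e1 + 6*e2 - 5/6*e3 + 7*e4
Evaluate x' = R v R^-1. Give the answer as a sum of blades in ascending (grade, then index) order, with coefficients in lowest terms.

~R = -8*e1 + 6*e2 - 5/6*e3 + 7*e4, and R ~R = 5389/36, so R^-1 = ~R / (5389/36).
R v = -623/18 + 29/2*e12 - 443/24*e13 + 235/12*e14 + 37/3*e23 - 2*e24 - 127/9*e34
Answer: 74355/21556*e1 - 4174/5389*e2 - 31493/16167*e3 - 9220/16167*e4


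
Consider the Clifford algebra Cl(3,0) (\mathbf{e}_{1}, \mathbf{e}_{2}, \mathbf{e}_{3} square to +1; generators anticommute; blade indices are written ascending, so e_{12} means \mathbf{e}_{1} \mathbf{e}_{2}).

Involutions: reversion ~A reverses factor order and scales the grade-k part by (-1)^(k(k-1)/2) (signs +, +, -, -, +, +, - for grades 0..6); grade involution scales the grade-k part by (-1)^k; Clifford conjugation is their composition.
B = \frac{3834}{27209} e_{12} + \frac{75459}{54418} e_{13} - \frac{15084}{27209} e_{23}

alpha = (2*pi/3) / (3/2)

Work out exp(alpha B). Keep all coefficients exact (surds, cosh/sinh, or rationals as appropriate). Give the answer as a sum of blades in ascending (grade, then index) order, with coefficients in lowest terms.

B^2 term by term: the squares give (\frac{3834}{27209})^2*(e_{12})^2 + (\frac{75459}{54418})^2*(e_{13})^2 + (-\frac{15084}{27209})^2*(e_{23})^2 = \frac{14699556}{740329681}*(-1) + \frac{5694060681}{2961318724}*(-1) + \frac{227527056}{740329681}*(-1) = -\frac{9}{4} (each basis 2-blade squares to minus the product of its generators' squares); cross terms between blades sharing an index anticommute and cancel. So B^2 = -\frac{9}{4}.
B^2 = -\frac{9}{4} — circular case — the even/odd split gives cos and sin: l = \frac{3}{2}, alpha*l = \frac{2 \pi}{3}, so exp(alpha B) = cos(\frac{2 \pi}{3}) + (sin(\frac{2 \pi}{3})/(\frac{3}{2}))*B = - \frac{1}{2} + (\frac{\sqrt{3}}{3})*B.
Answer: - \frac{1}{2} + \frac{1278 \sqrt{3}}{27209} e_{12} + \frac{25153 \sqrt{3}}{54418} e_{13} - \frac{5028 \sqrt{3}}{27209} e_{23}


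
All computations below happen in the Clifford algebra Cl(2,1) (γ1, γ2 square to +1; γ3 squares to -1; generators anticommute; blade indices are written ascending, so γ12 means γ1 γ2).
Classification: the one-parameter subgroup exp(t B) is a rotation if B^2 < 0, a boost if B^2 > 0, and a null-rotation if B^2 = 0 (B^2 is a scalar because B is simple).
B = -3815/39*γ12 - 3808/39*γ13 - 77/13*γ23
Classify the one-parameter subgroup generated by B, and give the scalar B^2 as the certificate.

B^2 term by term: the squares give (-3815/39)^2*(γ12)^2 + (-3808/39)^2*(γ13)^2 + (-77/13)^2*(γ23)^2 = 14554225/1521*(-1) + 14500864/1521*(+1) + 5929/169*(+1) = 0 (each basis 2-blade squares to minus the product of its generators' squares); cross terms between blades sharing an index anticommute and cancel. So B^2 = 0.
Answer: null-rotation, certificate B^2 = 0. Because 0 is invariant under every versor sandwich, the classification follows from its sign alone.


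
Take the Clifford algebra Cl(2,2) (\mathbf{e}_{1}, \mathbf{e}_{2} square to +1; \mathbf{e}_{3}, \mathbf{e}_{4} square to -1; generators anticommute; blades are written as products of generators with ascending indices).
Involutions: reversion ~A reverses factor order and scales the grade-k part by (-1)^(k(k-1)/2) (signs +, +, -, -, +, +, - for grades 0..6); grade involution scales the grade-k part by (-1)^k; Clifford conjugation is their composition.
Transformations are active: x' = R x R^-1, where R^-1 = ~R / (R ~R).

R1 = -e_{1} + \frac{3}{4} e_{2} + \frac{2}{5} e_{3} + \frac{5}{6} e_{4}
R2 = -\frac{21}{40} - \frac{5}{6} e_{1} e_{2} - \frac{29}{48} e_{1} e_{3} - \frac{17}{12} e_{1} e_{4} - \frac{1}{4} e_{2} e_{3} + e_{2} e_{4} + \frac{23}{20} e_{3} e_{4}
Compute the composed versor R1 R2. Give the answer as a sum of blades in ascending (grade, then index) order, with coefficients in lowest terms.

Distribute over the terms of R1 (each basis-blade product reordered to ascending indices, repeated generators contracted through their squares):
(-e_{1}) R2 = \frac{21}{40} e_{1} + \frac{5}{6} e_{2} + \frac{29}{48} e_{3} + \frac{17}{12} e_{4} + \frac{1}{4} e_{1} e_{2} e_{3} - e_{1} e_{2} e_{4} - \frac{23}{20} e_{1} e_{3} e_{4}
(\frac{3}{4} e_{2}) R2 = \frac{5}{8} e_{1} - \frac{63}{160} e_{2} - \frac{3}{16} e_{3} + \frac{3}{4} e_{4} + \frac{29}{64} e_{1} e_{2} e_{3} + \frac{17}{16} e_{1} e_{2} e_{4} + \frac{69}{80} e_{2} e_{3} e_{4}
(\frac{2}{5} e_{3}) R2 = -\frac{29}{120} e_{1} - \frac{1}{10} e_{2} - \frac{21}{100} e_{3} - \frac{23}{50} e_{4} - \frac{1}{3} e_{1} e_{2} e_{3} + \frac{17}{30} e_{1} e_{3} e_{4} - \frac{2}{5} e_{2} e_{3} e_{4}
(\frac{5}{6} e_{4}) R2 = -\frac{85}{72} e_{1} + \frac{5}{6} e_{2} + \frac{23}{24} e_{3} - \frac{7}{16} e_{4} - \frac{25}{36} e_{1} e_{2} e_{4} - \frac{145}{288} e_{1} e_{3} e_{4} - \frac{5}{24} e_{2} e_{3} e_{4}
Summing the partial products and collecting blades:
Answer: -\frac{49}{180} e_{1} + \frac{563}{480} e_{2} + \frac{233}{200} e_{3} + \frac{1523}{1200} e_{4} + \frac{71}{192} e_{1} e_{2} e_{3} - \frac{91}{144} e_{1} e_{2} e_{4} - \frac{313}{288} e_{1} e_{3} e_{4} + \frac{61}{240} e_{2} e_{3} e_{4}


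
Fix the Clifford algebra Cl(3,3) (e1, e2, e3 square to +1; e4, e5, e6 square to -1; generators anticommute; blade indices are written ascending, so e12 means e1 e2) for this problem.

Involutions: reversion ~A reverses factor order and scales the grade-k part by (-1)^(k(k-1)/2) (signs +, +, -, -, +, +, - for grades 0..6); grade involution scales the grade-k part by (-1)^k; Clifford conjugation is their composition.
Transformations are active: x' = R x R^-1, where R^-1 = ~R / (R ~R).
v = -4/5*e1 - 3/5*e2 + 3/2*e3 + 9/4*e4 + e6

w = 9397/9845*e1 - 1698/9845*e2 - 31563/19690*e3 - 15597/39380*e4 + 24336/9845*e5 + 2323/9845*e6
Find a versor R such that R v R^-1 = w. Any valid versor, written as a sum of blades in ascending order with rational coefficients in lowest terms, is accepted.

Since q(v) = q(w) = -45/16, the sum R = v + w = 1521/9845*e1 - 1521/1969*e2 - 1014/9845*e3 + 18252/9845*e4 + 24336/9845*e5 + 12168/9845*e6 does the job whenever invertible.
Answer: 1521/9845*e1 - 1521/1969*e2 - 1014/9845*e3 + 18252/9845*e4 + 24336/9845*e5 + 12168/9845*e6


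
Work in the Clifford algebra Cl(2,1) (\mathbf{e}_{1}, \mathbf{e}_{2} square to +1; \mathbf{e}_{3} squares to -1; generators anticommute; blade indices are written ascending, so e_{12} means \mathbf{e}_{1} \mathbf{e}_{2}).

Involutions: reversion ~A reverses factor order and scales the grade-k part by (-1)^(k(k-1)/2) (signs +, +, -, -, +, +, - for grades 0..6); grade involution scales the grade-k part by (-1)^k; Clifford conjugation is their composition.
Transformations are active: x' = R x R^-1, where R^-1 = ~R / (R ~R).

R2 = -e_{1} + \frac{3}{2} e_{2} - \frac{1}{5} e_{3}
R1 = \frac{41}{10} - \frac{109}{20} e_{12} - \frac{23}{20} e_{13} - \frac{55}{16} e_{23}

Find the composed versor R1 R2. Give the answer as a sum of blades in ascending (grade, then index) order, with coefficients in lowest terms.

Distribute over the terms of R2 (each basis-blade product reordered to ascending indices, repeated generators contracted through their squares):
R1 (-e_{1}) = -\frac{41}{10} e_{1} - \frac{109}{20} e_{2} - \frac{23}{20} e_{3} + \frac{55}{16} e_{123}
R1 (\frac{3}{2} e_{2}) = -\frac{327}{40} e_{1} + \frac{123}{20} e_{2} + \frac{165}{32} e_{3} + \frac{69}{40} e_{123}
R1 (-\frac{1}{5} e_{3}) = -\frac{23}{100} e_{1} - \frac{11}{16} e_{2} - \frac{41}{50} e_{3} + \frac{109}{100} e_{123}
Summing the partial products and collecting blades:
Answer: -\frac{2501}{200} e_{1} + \frac{1}{80} e_{2} + \frac{2549}{800} e_{3} + \frac{2501}{400} e_{123}


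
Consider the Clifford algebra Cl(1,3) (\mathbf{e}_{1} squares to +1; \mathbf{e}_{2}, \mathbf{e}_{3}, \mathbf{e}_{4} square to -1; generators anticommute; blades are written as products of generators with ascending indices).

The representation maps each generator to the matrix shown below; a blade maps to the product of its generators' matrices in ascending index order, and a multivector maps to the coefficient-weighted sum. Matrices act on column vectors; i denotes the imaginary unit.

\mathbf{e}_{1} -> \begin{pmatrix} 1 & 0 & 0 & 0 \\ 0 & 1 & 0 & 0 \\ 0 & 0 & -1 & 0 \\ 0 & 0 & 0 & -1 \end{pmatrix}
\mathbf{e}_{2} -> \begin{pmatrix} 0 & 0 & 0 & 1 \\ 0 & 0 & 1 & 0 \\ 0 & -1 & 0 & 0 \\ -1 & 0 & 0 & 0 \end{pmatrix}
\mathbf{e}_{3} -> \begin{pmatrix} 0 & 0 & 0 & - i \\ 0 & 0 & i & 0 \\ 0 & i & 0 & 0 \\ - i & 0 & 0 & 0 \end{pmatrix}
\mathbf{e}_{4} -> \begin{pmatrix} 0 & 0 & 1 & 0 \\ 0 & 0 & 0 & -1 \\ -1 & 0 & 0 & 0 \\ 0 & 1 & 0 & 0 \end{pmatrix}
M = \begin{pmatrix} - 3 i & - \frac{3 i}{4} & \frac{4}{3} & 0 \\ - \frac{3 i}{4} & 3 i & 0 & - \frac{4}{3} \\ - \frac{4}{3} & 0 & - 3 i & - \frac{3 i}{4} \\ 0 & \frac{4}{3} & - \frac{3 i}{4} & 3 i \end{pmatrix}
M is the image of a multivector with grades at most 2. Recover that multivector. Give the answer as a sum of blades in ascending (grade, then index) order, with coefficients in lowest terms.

Method: the blade images are trace-orthogonal — tr(rho(e_A) rho(e_B)^-1) = 4 if A = B and 0 otherwise — and rho(e_A)^-1 = (e_A)^2 * rho(e_A) with (e_A)^2 = +1 or -1, so the coefficient of e_A in the preimage is (e_A)^2 * tr(M rho(e_A))/4.
Nonzero projections over blades of grade <= 2: e_{4}: (e_{4})^2 = -1, tr(M rho(e_{4})) = - \frac{16}{3}, coefficient \frac{4}{3}; e_{2} e_{3}: (e_{2} e_{3})^2 = -1, tr(M rho(e_{2} e_{3})) = -12, coefficient 3; e_{3} e_{4}: (e_{3} e_{4})^2 = -1, tr(M rho(e_{3} e_{4})) = -3, coefficient \frac{3}{4}. Every other blade of grade <= 2 projects to 0.
Answer: \frac{4}{3} e_{4} + 3 e_{2} e_{3} + \frac{3}{4} e_{3} e_{4}


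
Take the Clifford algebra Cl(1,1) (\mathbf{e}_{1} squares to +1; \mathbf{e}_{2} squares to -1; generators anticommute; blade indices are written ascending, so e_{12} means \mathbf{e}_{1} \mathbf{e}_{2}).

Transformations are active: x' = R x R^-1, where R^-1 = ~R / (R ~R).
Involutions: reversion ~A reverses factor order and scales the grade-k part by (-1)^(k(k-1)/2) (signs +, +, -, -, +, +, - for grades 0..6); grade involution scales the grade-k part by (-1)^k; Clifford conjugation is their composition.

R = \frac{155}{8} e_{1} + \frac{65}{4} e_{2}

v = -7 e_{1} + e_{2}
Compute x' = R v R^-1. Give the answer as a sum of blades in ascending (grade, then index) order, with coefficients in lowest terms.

~R = \frac{155}{8} e_{1} + \frac{65}{4} e_{2}, and R ~R = \frac{7125}{64}, so R^-1 = ~R / (\frac{7125}{64}).
R v = -\frac{1215}{8} + \frac{1065}{8} e_{12}
Answer: -\frac{4357}{95} e_{1} - \frac{4307}{95} e_{2}


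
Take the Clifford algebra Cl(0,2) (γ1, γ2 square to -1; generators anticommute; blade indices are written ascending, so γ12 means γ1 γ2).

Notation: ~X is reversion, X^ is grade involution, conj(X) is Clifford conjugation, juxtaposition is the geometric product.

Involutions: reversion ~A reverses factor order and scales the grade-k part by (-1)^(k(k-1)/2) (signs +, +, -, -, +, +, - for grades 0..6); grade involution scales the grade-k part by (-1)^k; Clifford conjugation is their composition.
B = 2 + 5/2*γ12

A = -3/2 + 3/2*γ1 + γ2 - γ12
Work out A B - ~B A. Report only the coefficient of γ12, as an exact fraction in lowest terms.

first term: -1/2 + 11/2*γ1 - 7/4*γ2 - 23/4*γ12
second term: -11/2 + 11/2*γ1 - 7/4*γ2 + 7/4*γ12
Answer: -15/2


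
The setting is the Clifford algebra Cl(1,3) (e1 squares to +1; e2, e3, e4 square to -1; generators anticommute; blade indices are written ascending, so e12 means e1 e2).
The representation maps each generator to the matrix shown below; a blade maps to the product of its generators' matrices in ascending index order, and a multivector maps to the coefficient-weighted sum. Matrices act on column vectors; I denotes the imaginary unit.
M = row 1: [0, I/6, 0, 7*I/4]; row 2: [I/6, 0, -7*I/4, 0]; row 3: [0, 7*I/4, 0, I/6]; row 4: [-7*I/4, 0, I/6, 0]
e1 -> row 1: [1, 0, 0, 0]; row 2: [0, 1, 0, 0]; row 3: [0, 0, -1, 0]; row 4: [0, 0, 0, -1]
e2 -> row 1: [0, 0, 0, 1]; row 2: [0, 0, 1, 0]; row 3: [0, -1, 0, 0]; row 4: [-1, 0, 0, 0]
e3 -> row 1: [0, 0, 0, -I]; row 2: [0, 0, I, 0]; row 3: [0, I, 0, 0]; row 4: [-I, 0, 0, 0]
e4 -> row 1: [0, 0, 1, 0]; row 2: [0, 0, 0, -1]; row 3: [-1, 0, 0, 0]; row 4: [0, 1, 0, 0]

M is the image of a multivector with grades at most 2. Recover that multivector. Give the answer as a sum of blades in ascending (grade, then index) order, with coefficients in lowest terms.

Method: the blade images are trace-orthogonal — tr(rho(e_A) rho(e_B)^-1) = 4 if A = B and 0 otherwise — and rho(e_A)^-1 = (e_A)^2 * rho(e_A) with (e_A)^2 = +1 or -1, so the coefficient of e_A in the preimage is (e_A)^2 * tr(M rho(e_A))/4.
Nonzero projections over blades of grade <= 2: e13: (e13)^2 = +1, tr(M rho(e13)) = -7, coefficient -7/4; e34: (e34)^2 = -1, tr(M rho(e34)) = 2/3, coefficient -1/6. Every other blade of grade <= 2 projects to 0.
Answer: -7/4*e13 - 1/6*e34


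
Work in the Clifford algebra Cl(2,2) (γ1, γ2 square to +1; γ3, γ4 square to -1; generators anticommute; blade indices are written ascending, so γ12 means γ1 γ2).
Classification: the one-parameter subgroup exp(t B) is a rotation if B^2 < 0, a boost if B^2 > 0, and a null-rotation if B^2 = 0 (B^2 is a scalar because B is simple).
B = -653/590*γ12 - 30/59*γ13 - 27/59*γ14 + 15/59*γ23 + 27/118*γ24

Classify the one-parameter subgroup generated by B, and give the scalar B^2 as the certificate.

B^2 term by term: the squares give (-653/590)^2*(γ12)^2 + (-30/59)^2*(γ13)^2 + (-27/59)^2*(γ14)^2 + (15/59)^2*(γ23)^2 + (27/118)^2*(γ24)^2 = 426409/348100*(-1) + 900/3481*(+1) + 729/3481*(+1) + 225/3481*(+1) + 729/13924*(+1) = -16/25 (each basis 2-blade squares to minus the product of its generators' squares); cross terms between blades sharing an index anticommute and cancel; the commuting (index-disjoint) pairs give grade-4 terms 2*c*c'*(blade product), which cancel blade by blade — γ1234: 810/3481 - 810/3481 = 0 — confirming B is simple. So B^2 = -16/25.
Answer: rotation, certificate B^2 = -16/25. The invariant at work: B^2 = -16/25 is unchanged by conjugation, hence its sign classifies the subgroup whatever basis B is written in.


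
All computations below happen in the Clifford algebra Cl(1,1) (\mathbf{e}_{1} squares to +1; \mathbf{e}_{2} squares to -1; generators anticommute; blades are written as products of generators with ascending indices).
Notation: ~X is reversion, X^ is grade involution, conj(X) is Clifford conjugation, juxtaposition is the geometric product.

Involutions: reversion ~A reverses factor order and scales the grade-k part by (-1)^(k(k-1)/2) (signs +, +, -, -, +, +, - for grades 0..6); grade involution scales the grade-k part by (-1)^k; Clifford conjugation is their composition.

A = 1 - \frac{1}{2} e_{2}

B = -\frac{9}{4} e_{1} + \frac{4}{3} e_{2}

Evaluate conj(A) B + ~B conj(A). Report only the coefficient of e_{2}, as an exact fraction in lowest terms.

first term: -\frac{2}{3} - \frac{9}{4} e_{1} + \frac{4}{3} e_{2} + \frac{9}{8} e_{1} e_{2}
second term: -\frac{2}{3} - \frac{9}{4} e_{1} + \frac{4}{3} e_{2} - \frac{9}{8} e_{1} e_{2}
Answer: \frac{8}{3}


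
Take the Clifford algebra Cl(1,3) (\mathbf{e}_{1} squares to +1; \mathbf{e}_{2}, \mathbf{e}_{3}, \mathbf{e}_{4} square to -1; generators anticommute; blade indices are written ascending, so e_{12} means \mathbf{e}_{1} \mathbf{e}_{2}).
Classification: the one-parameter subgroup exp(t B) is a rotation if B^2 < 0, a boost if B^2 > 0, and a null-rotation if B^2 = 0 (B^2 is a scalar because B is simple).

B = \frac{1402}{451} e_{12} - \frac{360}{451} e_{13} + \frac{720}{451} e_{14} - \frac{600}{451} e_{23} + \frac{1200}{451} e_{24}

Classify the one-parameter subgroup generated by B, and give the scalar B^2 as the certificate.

B^2 term by term: the squares give (\frac{1402}{451})^2*(e_{12})^2 + (-\frac{360}{451})^2*(e_{13})^2 + (\frac{720}{451})^2*(e_{14})^2 + (-\frac{600}{451})^2*(e_{23})^2 + (\frac{1200}{451})^2*(e_{24})^2 = \frac{1965604}{203401}*(+1) + \frac{129600}{203401}*(+1) + \frac{518400}{203401}*(+1) + \frac{360000}{203401}*(-1) + \frac{1440000}{203401}*(-1) = 4 (each basis 2-blade squares to minus the product of its generators' squares); cross terms between blades sharing an index anticommute and cancel; the commuting (index-disjoint) pairs give grade-4 terms 2*c*c'*(blade product), which cancel blade by blade — e_{1234}: \frac{864000}{203401} - \frac{864000}{203401} = 0 — confirming B is simple. So B^2 = 4.
Answer: boost, certificate B^2 = 4. One invariant decides it: the square 4 survives every conjugation, and its sign is exactly the classification.


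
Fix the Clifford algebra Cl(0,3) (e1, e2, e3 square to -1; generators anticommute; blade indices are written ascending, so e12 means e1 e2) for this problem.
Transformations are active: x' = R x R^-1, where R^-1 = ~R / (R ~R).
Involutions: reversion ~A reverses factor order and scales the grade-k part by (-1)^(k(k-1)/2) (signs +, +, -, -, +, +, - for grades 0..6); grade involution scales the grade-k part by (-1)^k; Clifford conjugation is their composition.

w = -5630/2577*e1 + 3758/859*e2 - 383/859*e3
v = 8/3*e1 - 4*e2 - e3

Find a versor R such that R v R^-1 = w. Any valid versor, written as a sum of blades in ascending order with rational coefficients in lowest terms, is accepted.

R = v + w = 414/859*e1 + 322/859*e2 - 1242/859*e3 works: the equal norms (-217/9) guarantee its sandwich swaps v into w.
Answer: 414/859*e1 + 322/859*e2 - 1242/859*e3


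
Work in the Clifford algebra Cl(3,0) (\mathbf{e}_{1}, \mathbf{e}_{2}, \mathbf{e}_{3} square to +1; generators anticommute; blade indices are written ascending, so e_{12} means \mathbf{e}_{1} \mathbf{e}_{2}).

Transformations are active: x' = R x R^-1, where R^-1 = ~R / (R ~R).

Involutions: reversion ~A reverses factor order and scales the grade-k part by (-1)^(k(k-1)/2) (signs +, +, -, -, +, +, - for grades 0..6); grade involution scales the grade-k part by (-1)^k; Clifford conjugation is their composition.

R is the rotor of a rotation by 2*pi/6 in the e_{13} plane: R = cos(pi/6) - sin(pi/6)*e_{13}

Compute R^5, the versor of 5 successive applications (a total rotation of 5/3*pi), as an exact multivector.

Because a rotor carries half the rotation angle, composing 5 copies of this e_{13}-plane rotor multiplies the phase: 5*(pi/6) = \frac{5 \pi}{6}, hence R^5 = cos(\frac{5 \pi}{6}) - sin(\frac{5 \pi}{6})*e_{13}.
cos(\frac{5 \pi}{6}) = - \frac{\sqrt{3}}{2} and sin(\frac{5 \pi}{6}) = \frac{1}{2}, so R^5 = - \frac{\sqrt{3}}{2} - \frac{1}{2} e_{13}. The net rotation is 5/3*pi; the rotor keeps the half-angle phase exactly.
Answer: - \frac{\sqrt{3}}{2} - \frac{1}{2} e_{13}
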